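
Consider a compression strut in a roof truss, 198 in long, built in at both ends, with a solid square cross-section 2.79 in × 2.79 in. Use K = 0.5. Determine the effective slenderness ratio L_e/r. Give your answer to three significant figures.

I = a⁴/12 = 2.79⁴/12 = 5.049 in⁴
A = 7.784 in²;  r_min = √(I/A) = √(5.049/7.784) = 0.8054 in
L_e = K·L = 0.5 × 198 = 99.00 in
λ = L_e / r_min = 99.000 / 0.8054 = 123

λ ≈ 123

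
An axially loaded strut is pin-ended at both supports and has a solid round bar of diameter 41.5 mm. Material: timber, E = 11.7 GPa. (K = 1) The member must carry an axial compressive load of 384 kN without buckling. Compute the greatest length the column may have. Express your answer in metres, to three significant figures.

I = πd⁴/64 = π×41.5⁴/64 = 1.456×10^5 mm⁴
I = 1.456×10^-7 m⁴
At the buckling limit P_cr = P = 3.840×10^5 N
From P_cr = π²EI/(K·L)²:  L = (1/K)·√(π²EI/P_cr) = (1/1)·√(π²×1.17×10^10×1.456×10^-7/3.840×10^5)
L = 0.209 m

L_max ≈ 0.209 m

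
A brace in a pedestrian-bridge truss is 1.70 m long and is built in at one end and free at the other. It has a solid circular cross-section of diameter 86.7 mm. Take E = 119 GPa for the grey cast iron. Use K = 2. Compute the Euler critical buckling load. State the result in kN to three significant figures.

P_cr ≈ 282 kN

I = πd⁴/64 = π×86.7⁴/64 = 2.774×10^6 mm⁴
I = 2.774×10^6 mm⁴ = 2.774×10^-6 m⁴
Effective length L_e = K·L = 2 × 1.70 = 3.400 m
P_cr = π²EI / L_e² = π² × 119×10⁹ × 2.774×10^-6 / 3.400² = 2.818×10^5 N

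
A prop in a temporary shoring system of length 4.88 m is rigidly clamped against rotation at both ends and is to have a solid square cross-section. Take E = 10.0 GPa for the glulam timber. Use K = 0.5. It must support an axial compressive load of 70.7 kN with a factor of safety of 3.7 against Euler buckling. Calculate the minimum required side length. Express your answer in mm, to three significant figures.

Required P_cr = n·P = 3.7 × 70.7 = 261.6 kN
L_e = K·L = 0.5 × 4.88 = 2.440 m
Required I = P_cr·L_e²/(π²E) = 2.616×10^5 × 2.440² / (π² × 1.00×10^10) = 1.578×10^-5 m⁴
I_req = 1.578×10^7 mm⁴
Solid square: I = a⁴/12  ⇒  a = (12I)^(1/4) = (12×1.578×10^7)^(1/4) = 117 mm

a ≈ 117 mm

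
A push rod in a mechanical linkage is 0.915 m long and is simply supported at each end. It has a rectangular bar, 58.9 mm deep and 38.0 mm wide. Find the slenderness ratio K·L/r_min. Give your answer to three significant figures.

λ ≈ 83.4

Buckling occurs about the weak axis: I_min = h·b³/12 with b = 38.0 mm (the shorter side).
I_min = 58.9×38.0³/12 = 2.693×10^5 mm⁴
A = 2.238×10^3 mm²;  r_min = √(I/A) = √(2.693×10^5/2.238×10^3) = 10.97 mm
L_e = K·L = 1 × 0.915 m = 0.9150 m = 915.00 mm
λ = L_e / r_min = 915.00 / 10.97 = 83.4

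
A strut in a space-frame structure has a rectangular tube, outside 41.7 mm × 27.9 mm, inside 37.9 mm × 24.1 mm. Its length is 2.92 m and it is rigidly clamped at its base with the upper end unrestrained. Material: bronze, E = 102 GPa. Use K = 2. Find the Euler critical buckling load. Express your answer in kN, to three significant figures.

Weak-axis I_min = (h_o·b_o³ − h_i·b_i³)/12 with b_o = 27.9, b_i = 24.10 mm (shorter outer/inner sides).
I_min = (41.7×27.9³ − 37.90×24.10³)/12 = 3.126×10^4 mm⁴
I = 3.126×10^4 mm⁴ = 3.126×10^-8 m⁴
Effective length L_e = K·L = 2 × 2.92 = 5.840 m
P_cr = π²EI / L_e² = π² × 102×10⁹ × 3.126×10^-8 / 5.840² = 922.7 N

P_cr ≈ 0.923 kN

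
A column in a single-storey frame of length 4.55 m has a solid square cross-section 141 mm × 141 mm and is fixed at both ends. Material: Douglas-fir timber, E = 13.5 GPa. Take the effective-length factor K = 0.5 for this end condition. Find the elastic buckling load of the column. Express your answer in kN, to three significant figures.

P_cr ≈ 848 kN

I = a⁴/12 = 141⁴/12 = 3.294×10^7 mm⁴
I = 3.294×10^7 mm⁴ = 3.294×10^-5 m⁴
Effective length L_e = K·L = 0.5 × 4.55 = 2.275 m
P_cr = π²EI / L_e² = π² × 13.5×10⁹ × 3.294×10^-5 / 2.275² = 8.479×10^5 N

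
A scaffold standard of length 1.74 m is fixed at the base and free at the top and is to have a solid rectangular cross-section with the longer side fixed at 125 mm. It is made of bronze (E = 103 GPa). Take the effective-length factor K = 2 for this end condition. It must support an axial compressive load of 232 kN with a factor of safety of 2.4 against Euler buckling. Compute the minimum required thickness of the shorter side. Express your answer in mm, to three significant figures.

Required P_cr = n·P = 2.4 × 232 = 556.8 kN
L_e = K·L = 2 × 1.74 = 3.480 m
Required I = P_cr·L_e²/(π²E) = 5.568×10^5 × 3.480² / (π² × 1.03×10^11) = 6.633×10^-6 m⁴
I_req = 6.633×10^6 mm⁴
Rectangle, weak axis: I_min = h·b³/12 with h = 125 mm fixed  ⇒  b = (12I/h)^(1/3) = 86.0 mm

b ≈ 86.0 mm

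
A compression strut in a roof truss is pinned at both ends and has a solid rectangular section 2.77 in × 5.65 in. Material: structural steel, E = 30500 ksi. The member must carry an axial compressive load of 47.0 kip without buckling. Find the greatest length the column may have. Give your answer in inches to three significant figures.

Buckling occurs about the weak axis: I_min = h·b³/12 with b = 2.77 in (the shorter side).
I_min = 5.65×2.77³/12 = 10.01 in⁴
At the buckling limit P_cr = P = 4.700×10^4 lb
From P_cr = π²EI/(K·L)²:  L = (1/K)·√(π²EI/P_cr) = (1/1)·√(π²×3.05×10^7×10.01/4.700×10^4)
L = 253 in

L_max ≈ 253 in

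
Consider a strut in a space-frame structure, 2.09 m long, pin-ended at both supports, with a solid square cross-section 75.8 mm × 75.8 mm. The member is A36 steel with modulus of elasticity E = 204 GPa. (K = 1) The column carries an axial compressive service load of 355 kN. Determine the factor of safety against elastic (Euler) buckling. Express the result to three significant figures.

n ≈ 3.57

I = a⁴/12 = 75.8⁴/12 = 2.751×10^6 mm⁴
I = 2.751×10^6 mm⁴ = 2.751×10^-6 m⁴
Effective length L_e = K·L = 1 × 2.09 = 2.090 m
P_cr = π²EI / L_e² = π² × 204×10⁹ × 2.751×10^-6 / 2.090² = 1.268×10^6 N
Factor of safety n = P_cr / P = 1268.0 / 355 = 3.57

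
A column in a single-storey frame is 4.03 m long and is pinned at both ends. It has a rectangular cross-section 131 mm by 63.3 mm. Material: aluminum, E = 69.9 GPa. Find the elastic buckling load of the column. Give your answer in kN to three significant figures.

P_cr ≈ 118 kN

Buckling occurs about the weak axis: I_min = h·b³/12 with b = 63.3 mm (the shorter side).
I_min = 131×63.3³/12 = 2.769×10^6 mm⁴
I = 2.769×10^6 mm⁴ = 2.769×10^-6 m⁴
Effective length L_e = K·L = 1 × 4.03 = 4.030 m
P_cr = π²EI / L_e² = π² × 69.9×10⁹ × 2.769×10^-6 / 4.030² = 1.176×10^5 N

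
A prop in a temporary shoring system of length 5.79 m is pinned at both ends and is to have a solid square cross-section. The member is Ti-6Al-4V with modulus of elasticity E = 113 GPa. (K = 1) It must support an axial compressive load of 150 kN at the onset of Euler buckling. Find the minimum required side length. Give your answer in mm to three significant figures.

a ≈ 85.8 mm

L_e = K·L = 1 × 5.79 = 5.790 m
Required I = P_cr·L_e²/(π²E) = 1.500×10^5 × 5.790² / (π² × 1.13×10^11) = 4.509×10^-6 m⁴
I_req = 4.509×10^6 mm⁴
Solid square: I = a⁴/12  ⇒  a = (12I)^(1/4) = (12×4.509×10^6)^(1/4) = 85.8 mm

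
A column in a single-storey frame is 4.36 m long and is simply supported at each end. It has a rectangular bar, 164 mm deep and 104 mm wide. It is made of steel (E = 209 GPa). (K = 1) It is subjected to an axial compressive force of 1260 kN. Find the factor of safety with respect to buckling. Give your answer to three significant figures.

Buckling occurs about the weak axis: I_min = h·b³/12 with b = 104 mm (the shorter side).
I_min = 164×104³/12 = 1.537×10^7 mm⁴
I = 1.537×10^7 mm⁴ = 1.537×10^-5 m⁴
Effective length L_e = K·L = 1 × 4.36 = 4.360 m
P_cr = π²EI / L_e² = π² × 209×10⁹ × 1.537×10^-5 / 4.360² = 1.668×10^6 N
Factor of safety n = P_cr / P = 1668.2 / 1260 = 1.32

n ≈ 1.32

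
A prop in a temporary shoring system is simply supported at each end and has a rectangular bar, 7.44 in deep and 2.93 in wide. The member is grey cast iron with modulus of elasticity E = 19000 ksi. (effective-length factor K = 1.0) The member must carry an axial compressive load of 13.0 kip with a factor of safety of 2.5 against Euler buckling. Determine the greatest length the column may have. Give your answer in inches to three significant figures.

L_max ≈ 300 in

Buckling occurs about the weak axis: I_min = h·b³/12 with b = 2.93 in (the shorter side).
I_min = 7.44×2.93³/12 = 15.60 in⁴
Required critical load P_cr = n·P = 2.5 × 13.0 = 32.50 kip = 3.250×10^4 lb
From P_cr = π²EI/(K·L)²:  L = (1/K)·√(π²EI/P_cr) = (1/1)·√(π²×1.90×10^7×15.60/3.250×10^4)
L = 300 in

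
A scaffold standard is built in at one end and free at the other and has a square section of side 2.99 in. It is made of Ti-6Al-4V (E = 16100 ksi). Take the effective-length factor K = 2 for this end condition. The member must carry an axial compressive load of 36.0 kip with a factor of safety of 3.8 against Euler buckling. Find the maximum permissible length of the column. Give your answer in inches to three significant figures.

L_max ≈ 44.0 in

I = a⁴/12 = 2.99⁴/12 = 6.660 in⁴
Required critical load P_cr = n·P = 3.8 × 36.0 = 136.8 kip = 1.368×10^5 lb
From P_cr = π²EI/(K·L)²:  L = (1/K)·√(π²EI/P_cr) = (1/2)·√(π²×1.61×10^7×6.660/1.368×10^5)
L = 44.0 in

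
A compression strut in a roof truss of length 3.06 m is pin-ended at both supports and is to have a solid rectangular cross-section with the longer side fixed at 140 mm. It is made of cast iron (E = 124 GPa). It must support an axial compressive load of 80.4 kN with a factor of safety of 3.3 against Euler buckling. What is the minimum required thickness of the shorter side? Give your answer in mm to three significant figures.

b ≈ 55.8 mm

Required P_cr = n·P = 3.3 × 80.4 = 265.3 kN
L_e = K·L = 1 × 3.06 = 3.060 m
Required I = P_cr·L_e²/(π²E) = 2.653×10^5 × 3.060² / (π² × 1.24×10^11) = 2.030×10^-6 m⁴
I_req = 2.030×10^6 mm⁴
Rectangle, weak axis: I_min = h·b³/12 with h = 140 mm fixed  ⇒  b = (12I/h)^(1/3) = 55.8 mm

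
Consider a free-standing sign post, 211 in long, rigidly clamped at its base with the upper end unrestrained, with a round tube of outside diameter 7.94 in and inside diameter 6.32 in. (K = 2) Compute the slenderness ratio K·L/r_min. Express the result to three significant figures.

d_o = 7.94 in, d_i = 6.32 in
I = π(d_o⁴ − d_i⁴)/64 = π(7.94⁴ − 6.320⁴)/64 = 116.8 in⁴
A = 18.14 in²;  r_min = √(I/A) = √(116.8/18.14) = 2.537 in
L_e = K·L = 2 × 211 = 422.0 in
λ = L_e / r_min = 422.00 / 2.537 = 166

λ ≈ 166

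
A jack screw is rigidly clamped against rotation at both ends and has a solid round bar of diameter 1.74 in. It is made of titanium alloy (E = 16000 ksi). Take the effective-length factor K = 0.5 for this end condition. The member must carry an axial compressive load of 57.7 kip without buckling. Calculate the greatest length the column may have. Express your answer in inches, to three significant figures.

L_max ≈ 70.2 in

I = πd⁴/64 = π×1.74⁴/64 = 0.4500 in⁴
At the buckling limit P_cr = P = 5.770×10^4 lb
From P_cr = π²EI/(K·L)²:  L = (1/K)·√(π²EI/P_cr) = (1/0.5)·√(π²×1.60×10^7×0.4500/5.770×10^4)
L = 70.2 in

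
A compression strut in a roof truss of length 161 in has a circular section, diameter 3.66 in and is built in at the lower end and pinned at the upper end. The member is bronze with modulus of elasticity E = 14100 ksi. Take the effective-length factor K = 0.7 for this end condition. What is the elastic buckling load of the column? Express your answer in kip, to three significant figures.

I = πd⁴/64 = π×3.66⁴/64 = 8.808 in⁴
Effective length L_e = K·L = 0.7 × 161 = 112.7 in
P_cr = π²EI / L_e² = π² × 14100×10³ × 8.808 / 112.7² = 9.651×10^4 lb

P_cr ≈ 96.5 kip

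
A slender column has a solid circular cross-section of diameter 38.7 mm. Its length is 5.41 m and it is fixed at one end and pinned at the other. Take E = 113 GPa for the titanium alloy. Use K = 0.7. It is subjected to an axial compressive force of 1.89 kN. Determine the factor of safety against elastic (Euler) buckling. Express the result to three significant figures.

n ≈ 4.53

I = πd⁴/64 = π×38.7⁴/64 = 1.101×10^5 mm⁴
I = 1.101×10^5 mm⁴ = 1.101×10^-7 m⁴
Effective length L_e = K·L = 0.7 × 5.41 = 3.787 m
P_cr = π²EI / L_e² = π² × 113×10⁹ × 1.101×10^-7 / 3.787² = 8.563×10^3 N
Factor of safety n = P_cr / P = 8.5625 / 1.89 = 4.53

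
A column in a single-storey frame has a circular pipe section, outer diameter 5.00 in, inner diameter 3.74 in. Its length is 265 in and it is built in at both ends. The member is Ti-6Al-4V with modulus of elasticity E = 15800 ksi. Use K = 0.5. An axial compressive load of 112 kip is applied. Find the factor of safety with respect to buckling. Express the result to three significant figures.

n ≈ 1.67

d_o = 5.00 in, d_i = 3.74 in
I = π(d_o⁴ − d_i⁴)/64 = π(5.00⁴ − 3.740⁴)/64 = 21.08 in⁴
Effective length L_e = K·L = 0.5 × 265 = 132.5 in
P_cr = π²EI / L_e² = π² × 15800×10³ × 21.08 / 132.5² = 1.872×10^5 lb
Factor of safety n = P_cr / P = 187.20 / 112 = 1.67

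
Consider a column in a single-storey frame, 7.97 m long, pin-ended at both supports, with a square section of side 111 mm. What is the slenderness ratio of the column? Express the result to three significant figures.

λ ≈ 249

For a square r = a/√12 = 111/√12 = 32.04 mm
L_e = K·L = 1 × 7.97 m = 7.970 m = 7970.0 mm
λ = L_e / r_min = 7970.0 / 32.04 = 249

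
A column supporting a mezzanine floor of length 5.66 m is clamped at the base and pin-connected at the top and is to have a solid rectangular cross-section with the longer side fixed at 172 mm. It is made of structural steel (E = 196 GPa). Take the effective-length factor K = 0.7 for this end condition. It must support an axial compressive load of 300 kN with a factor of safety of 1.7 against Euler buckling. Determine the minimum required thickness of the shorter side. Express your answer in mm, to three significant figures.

Required P_cr = n·P = 1.7 × 300 = 510.0 kN
L_e = K·L = 0.7 × 5.66 = 3.962 m
Required I = P_cr·L_e²/(π²E) = 5.100×10^5 × 3.962² / (π² × 1.96×10^11) = 4.139×10^-6 m⁴
I_req = 4.139×10^6 mm⁴
Rectangle, weak axis: I_min = h·b³/12 with h = 172 mm fixed  ⇒  b = (12I/h)^(1/3) = 66.1 mm

b ≈ 66.1 mm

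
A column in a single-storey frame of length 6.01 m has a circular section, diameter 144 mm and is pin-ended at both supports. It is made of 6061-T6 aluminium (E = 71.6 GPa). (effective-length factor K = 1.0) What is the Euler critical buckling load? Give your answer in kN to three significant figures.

I = πd⁴/64 = π×144⁴/64 = 2.111×10^7 mm⁴
I = 2.111×10^7 mm⁴ = 2.111×10^-5 m⁴
Effective length L_e = K·L = 1 × 6.01 = 6.010 m
P_cr = π²EI / L_e² = π² × 71.6×10⁹ × 2.111×10^-5 / 6.010² = 4.129×10^5 N

P_cr ≈ 413 kN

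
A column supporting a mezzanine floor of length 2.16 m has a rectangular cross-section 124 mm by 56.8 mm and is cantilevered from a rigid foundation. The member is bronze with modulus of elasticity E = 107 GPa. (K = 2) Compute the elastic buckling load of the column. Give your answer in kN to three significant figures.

Buckling occurs about the weak axis: I_min = h·b³/12 with b = 56.8 mm (the shorter side).
I_min = 124×56.8³/12 = 1.894×10^6 mm⁴
I = 1.894×10^6 mm⁴ = 1.894×10^-6 m⁴
Effective length L_e = K·L = 2 × 2.16 = 4.320 m
P_cr = π²EI / L_e² = π² × 107×10⁹ × 1.894×10^-6 / 4.320² = 1.072×10^5 N

P_cr ≈ 107 kN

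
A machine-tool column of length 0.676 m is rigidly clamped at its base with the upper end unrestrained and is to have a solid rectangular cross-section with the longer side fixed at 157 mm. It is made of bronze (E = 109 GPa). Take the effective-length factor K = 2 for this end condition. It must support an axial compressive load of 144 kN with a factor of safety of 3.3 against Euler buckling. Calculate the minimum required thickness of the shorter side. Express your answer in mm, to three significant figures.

Required P_cr = n·P = 3.3 × 144 = 475.2 kN
L_e = K·L = 2 × 0.676 = 1.352 m
Required I = P_cr·L_e²/(π²E) = 4.752×10^5 × 1.352² / (π² × 1.09×10^11) = 8.074×10^-7 m⁴
I_req = 8.074×10^5 mm⁴
Rectangle, weak axis: I_min = h·b³/12 with h = 157 mm fixed  ⇒  b = (12I/h)^(1/3) = 39.5 mm

b ≈ 39.5 mm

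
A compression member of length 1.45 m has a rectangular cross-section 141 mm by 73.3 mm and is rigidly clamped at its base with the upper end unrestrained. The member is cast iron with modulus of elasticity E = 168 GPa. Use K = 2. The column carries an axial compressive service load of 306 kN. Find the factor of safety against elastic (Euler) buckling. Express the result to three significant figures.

n ≈ 2.98

Buckling occurs about the weak axis: I_min = h·b³/12 with b = 73.3 mm (the shorter side).
I_min = 141×73.3³/12 = 4.628×10^6 mm⁴
I = 4.628×10^6 mm⁴ = 4.628×10^-6 m⁴
Effective length L_e = K·L = 2 × 1.45 = 2.900 m
P_cr = π²EI / L_e² = π² × 168×10⁹ × 4.628×10^-6 / 2.900² = 9.124×10^5 N
Factor of safety n = P_cr / P = 912.35 / 306 = 2.98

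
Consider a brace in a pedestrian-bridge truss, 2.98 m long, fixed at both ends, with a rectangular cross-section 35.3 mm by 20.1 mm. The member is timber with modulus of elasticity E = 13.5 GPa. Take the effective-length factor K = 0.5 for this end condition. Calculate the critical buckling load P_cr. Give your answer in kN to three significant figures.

P_cr ≈ 1.43 kN

Buckling occurs about the weak axis: I_min = h·b³/12 with b = 20.1 mm (the shorter side).
I_min = 35.3×20.1³/12 = 2.389×10^4 mm⁴
I = 2.389×10^4 mm⁴ = 2.389×10^-8 m⁴
Effective length L_e = K·L = 0.5 × 2.98 = 1.490 m
P_cr = π²EI / L_e² = π² × 13.5×10⁹ × 2.389×10^-8 / 1.490² = 1.434×10^3 N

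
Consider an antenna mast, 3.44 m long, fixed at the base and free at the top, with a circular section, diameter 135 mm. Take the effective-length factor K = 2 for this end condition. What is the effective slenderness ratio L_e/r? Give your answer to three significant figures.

For a solid circle r = d/4 = 135/4 = 33.75 mm
L_e = K·L = 2 × 3.44 m = 6.880 m = 6880.0 mm
λ = L_e / r_min = 6880.0 / 33.75 = 204

λ ≈ 204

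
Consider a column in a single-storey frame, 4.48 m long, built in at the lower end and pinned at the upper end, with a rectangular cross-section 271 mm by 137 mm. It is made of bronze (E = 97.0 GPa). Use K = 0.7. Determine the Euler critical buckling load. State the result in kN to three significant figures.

P_cr ≈ 5650 kN

Buckling occurs about the weak axis: I_min = h·b³/12 with b = 137 mm (the shorter side).
I_min = 271×137³/12 = 5.807×10^7 mm⁴
I = 5.807×10^7 mm⁴ = 5.807×10^-5 m⁴
Effective length L_e = K·L = 0.7 × 4.48 = 3.136 m
P_cr = π²EI / L_e² = π² × 97.0×10⁹ × 5.807×10^-5 / 3.136² = 5.653×10^6 N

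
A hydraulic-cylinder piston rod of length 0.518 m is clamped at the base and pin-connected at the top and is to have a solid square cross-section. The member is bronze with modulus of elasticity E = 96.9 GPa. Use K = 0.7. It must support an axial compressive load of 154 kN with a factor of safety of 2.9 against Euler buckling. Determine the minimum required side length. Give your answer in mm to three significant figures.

Required P_cr = n·P = 2.9 × 154 = 446.6 kN
L_e = K·L = 0.7 × 0.518 = 0.3626 m
Required I = P_cr·L_e²/(π²E) = 4.466×10^5 × 0.3626² / (π² × 9.69×10^10) = 6.140×10^-8 m⁴
I_req = 6.140×10^4 mm⁴
Solid square: I = a⁴/12  ⇒  a = (12I)^(1/4) = (12×6.140×10^4)^(1/4) = 29.3 mm

a ≈ 29.3 mm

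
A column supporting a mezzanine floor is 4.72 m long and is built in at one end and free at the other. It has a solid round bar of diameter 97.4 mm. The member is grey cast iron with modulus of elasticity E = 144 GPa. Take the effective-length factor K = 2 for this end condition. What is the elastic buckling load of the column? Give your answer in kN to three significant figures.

I = πd⁴/64 = π×97.4⁴/64 = 4.418×10^6 mm⁴
I = 4.418×10^6 mm⁴ = 4.418×10^-6 m⁴
Effective length L_e = K·L = 2 × 4.72 = 9.440 m
P_cr = π²EI / L_e² = π² × 144×10⁹ × 4.418×10^-6 / 9.440² = 7.046×10^4 N

P_cr ≈ 70.5 kN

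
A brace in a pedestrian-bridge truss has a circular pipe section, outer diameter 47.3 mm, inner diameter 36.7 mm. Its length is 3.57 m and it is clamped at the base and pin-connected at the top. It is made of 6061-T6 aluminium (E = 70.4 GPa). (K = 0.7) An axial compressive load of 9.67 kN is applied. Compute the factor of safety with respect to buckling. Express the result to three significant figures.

d_o = 47.3 mm, d_i = 36.7 mm
I = π(d_o⁴ − d_i⁴)/64 = π(47.3⁴ − 36.70⁴)/64 = 1.567×10^5 mm⁴
I = 1.567×10^5 mm⁴ = 1.567×10^-7 m⁴
Effective length L_e = K·L = 0.7 × 3.57 = 2.499 m
P_cr = π²EI / L_e² = π² × 70.4×10⁹ × 1.567×10^-7 / 2.499² = 1.743×10^4 N
Factor of safety n = P_cr / P = 17.429 / 9.67 = 1.80

n ≈ 1.80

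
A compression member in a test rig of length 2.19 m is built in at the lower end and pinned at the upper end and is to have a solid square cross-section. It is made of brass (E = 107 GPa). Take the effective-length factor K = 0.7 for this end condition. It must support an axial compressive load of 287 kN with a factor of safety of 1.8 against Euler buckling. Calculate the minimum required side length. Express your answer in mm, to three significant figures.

a ≈ 60.9 mm

Required P_cr = n·P = 1.8 × 287 = 516.6 kN
L_e = K·L = 0.7 × 2.19 = 1.533 m
Required I = P_cr·L_e²/(π²E) = 5.166×10^5 × 1.533² / (π² × 1.07×10^11) = 1.150×10^-6 m⁴
I_req = 1.150×10^6 mm⁴
Solid square: I = a⁴/12  ⇒  a = (12I)^(1/4) = (12×1.150×10^6)^(1/4) = 60.9 mm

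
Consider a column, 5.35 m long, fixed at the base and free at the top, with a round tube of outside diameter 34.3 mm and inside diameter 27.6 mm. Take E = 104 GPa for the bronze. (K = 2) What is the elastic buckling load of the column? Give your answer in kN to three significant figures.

P_cr ≈ 0.354 kN

d_o = 34.3 mm, d_i = 27.6 mm
I = π(d_o⁴ − d_i⁴)/64 = π(34.3⁴ − 27.60⁴)/64 = 3.946×10^4 mm⁴
I = 3.946×10^4 mm⁴ = 3.946×10^-8 m⁴
Effective length L_e = K·L = 2 × 5.35 = 10.70 m
P_cr = π²EI / L_e² = π² × 104×10⁹ × 3.946×10^-8 / 10.70² = 353.8 N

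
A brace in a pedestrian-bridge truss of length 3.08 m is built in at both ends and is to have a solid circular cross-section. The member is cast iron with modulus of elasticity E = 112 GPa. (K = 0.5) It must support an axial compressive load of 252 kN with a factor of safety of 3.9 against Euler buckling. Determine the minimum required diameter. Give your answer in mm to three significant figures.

Required P_cr = n·P = 3.9 × 252 = 982.8 kN
L_e = K·L = 0.5 × 3.08 = 1.540 m
Required I = P_cr·L_e²/(π²E) = 9.828×10^5 × 1.540² / (π² × 1.12×10^11) = 2.109×10^-6 m⁴
I_req = 2.109×10^6 mm⁴
Solid circle: I = πd⁴/64  ⇒  d = (64I/π)^(1/4) = (64×2.109×10^6/π)^(1/4) = 81.0 mm

d ≈ 81.0 mm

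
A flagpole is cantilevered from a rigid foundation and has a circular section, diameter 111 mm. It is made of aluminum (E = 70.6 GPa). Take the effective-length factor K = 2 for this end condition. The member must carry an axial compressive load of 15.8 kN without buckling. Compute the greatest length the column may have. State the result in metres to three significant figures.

I = πd⁴/64 = π×111⁴/64 = 7.452×10^6 mm⁴
I = 7.452×10^-6 m⁴
At the buckling limit P_cr = P = 1.580×10^4 N
From P_cr = π²EI/(K·L)²:  L = (1/K)·√(π²EI/P_cr) = (1/2)·√(π²×7.06×10^10×7.452×10^-6/1.580×10^4)
L = 9.06 m

L_max ≈ 9.06 m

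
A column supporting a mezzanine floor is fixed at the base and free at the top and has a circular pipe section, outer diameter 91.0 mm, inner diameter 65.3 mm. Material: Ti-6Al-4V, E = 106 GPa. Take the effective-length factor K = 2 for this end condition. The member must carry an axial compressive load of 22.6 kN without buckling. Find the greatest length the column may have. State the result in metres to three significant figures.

L_max ≈ 5.35 m

d_o = 91.0 mm, d_i = 65.3 mm
I = π(d_o⁴ − d_i⁴)/64 = π(91.0⁴ − 65.30⁴)/64 = 2.474×10^6 mm⁴
I = 2.474×10^-6 m⁴
At the buckling limit P_cr = P = 2.260×10^4 N
From P_cr = π²EI/(K·L)²:  L = (1/K)·√(π²EI/P_cr) = (1/2)·√(π²×1.06×10^11×2.474×10^-6/2.260×10^4)
L = 5.35 m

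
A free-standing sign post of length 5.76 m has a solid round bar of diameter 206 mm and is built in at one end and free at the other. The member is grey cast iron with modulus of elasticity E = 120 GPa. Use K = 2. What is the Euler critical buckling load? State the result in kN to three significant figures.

P_cr ≈ 789 kN

I = πd⁴/64 = π×206⁴/64 = 8.840×10^7 mm⁴
I = 8.840×10^7 mm⁴ = 8.840×10^-5 m⁴
Effective length L_e = K·L = 2 × 5.76 = 11.52 m
P_cr = π²EI / L_e² = π² × 120×10⁹ × 8.840×10^-5 / 11.52² = 7.889×10^5 N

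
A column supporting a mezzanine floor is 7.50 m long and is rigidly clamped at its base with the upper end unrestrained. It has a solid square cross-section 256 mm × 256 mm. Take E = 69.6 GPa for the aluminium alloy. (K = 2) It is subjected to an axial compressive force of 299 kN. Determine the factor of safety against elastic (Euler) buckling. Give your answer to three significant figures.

n ≈ 3.65

I = a⁴/12 = 256⁴/12 = 3.579×10^8 mm⁴
I = 3.579×10^8 mm⁴ = 3.579×10^-4 m⁴
Effective length L_e = K·L = 2 × 7.50 = 15.00 m
P_cr = π²EI / L_e² = π² × 69.6×10⁹ × 3.579×10^-4 / 15.00² = 1.093×10^6 N
Factor of safety n = P_cr / P = 1092.7 / 299 = 3.65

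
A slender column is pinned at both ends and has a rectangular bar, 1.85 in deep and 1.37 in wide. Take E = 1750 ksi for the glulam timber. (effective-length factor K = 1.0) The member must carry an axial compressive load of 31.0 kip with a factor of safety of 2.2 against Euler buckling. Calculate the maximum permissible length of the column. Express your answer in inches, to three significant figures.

L_max ≈ 10.0 in

Buckling occurs about the weak axis: I_min = h·b³/12 with b = 1.37 in (the shorter side).
I_min = 1.85×1.37³/12 = 0.3964 in⁴
Required critical load P_cr = n·P = 2.2 × 31.0 = 68.20 kip = 6.820×10^4 lb
From P_cr = π²EI/(K·L)²:  L = (1/K)·√(π²EI/P_cr) = (1/1)·√(π²×1.75×10^6×0.3964/6.820×10^4)
L = 10.0 in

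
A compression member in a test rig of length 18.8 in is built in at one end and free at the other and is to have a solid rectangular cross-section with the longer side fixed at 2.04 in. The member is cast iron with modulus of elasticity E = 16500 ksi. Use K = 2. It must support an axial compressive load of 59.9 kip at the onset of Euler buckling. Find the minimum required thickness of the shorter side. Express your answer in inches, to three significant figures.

L_e = K·L = 2 × 18.8 = 37.60 in
Required I = P_cr·L_e²/(π²E) = 5.990×10^4 × 37.60² / (π² × 1.65×10^7) = 0.5200 in⁴
Rectangle, weak axis: I_min = h·b³/12 with h = 2.04 in fixed  ⇒  b = (12I/h)^(1/3) = 1.45 in

b ≈ 1.45 in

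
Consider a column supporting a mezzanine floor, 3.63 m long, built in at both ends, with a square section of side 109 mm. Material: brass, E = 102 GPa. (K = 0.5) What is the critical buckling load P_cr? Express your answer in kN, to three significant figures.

P_cr ≈ 3590 kN

I = a⁴/12 = 109⁴/12 = 1.176×10^7 mm⁴
I = 1.176×10^7 mm⁴ = 1.176×10^-5 m⁴
Effective length L_e = K·L = 0.5 × 3.63 = 1.815 m
P_cr = π²EI / L_e² = π² × 102×10⁹ × 1.176×10^-5 / 1.815² = 3.595×10^6 N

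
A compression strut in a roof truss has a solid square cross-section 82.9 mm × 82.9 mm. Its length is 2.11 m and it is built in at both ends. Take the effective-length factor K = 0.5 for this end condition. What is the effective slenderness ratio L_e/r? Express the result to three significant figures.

I = a⁴/12 = 82.9⁴/12 = 3.936×10^6 mm⁴
A = 6.872×10^3 mm²;  r_min = √(I/A) = √(3.936×10^6/6.872×10^3) = 23.93 mm
L_e = K·L = 0.5 × 2.11 m = 1.055 m = 1055.0 mm
λ = L_e / r_min = 1055.0 / 23.93 = 44.1

λ ≈ 44.1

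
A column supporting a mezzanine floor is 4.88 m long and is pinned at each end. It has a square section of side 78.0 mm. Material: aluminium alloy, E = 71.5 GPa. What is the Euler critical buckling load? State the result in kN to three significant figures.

I = a⁴/12 = 78.0⁴/12 = 3.085×10^6 mm⁴
I = 3.085×10^6 mm⁴ = 3.085×10^-6 m⁴
Effective length L_e = K·L = 1 × 4.88 = 4.880 m
P_cr = π²EI / L_e² = π² × 71.5×10⁹ × 3.085×10^-6 / 4.880² = 9.140×10^4 N

P_cr ≈ 91.4 kN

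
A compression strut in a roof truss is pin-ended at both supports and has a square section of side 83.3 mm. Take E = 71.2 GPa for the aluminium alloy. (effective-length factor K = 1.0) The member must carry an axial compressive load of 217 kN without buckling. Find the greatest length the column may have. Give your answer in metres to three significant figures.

I = a⁴/12 = 83.3⁴/12 = 4.012×10^6 mm⁴
I = 4.012×10^-6 m⁴
At the buckling limit P_cr = P = 2.170×10^5 N
From P_cr = π²EI/(K·L)²:  L = (1/K)·√(π²EI/P_cr) = (1/1)·√(π²×7.12×10^10×4.012×10^-6/2.170×10^5)
L = 3.60 m

L_max ≈ 3.60 m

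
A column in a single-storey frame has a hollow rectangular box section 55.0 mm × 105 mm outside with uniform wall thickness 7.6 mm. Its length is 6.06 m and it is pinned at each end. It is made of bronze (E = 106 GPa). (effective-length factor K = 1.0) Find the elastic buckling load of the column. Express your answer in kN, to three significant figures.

P_cr ≈ 28.0 kN

Inner dimensions: h_i = 105 − 2×7.6 = 89.80 mm, b_i = 55.0 − 2×7.6 = 39.80 mm
Weak-axis I_min = (h_o·b_o³ − h_i·b_i³)/12 with b_o = 55.0, b_i = 39.80 mm (shorter outer/inner sides).
I_min = (105×55.0³ − 89.80×39.80³)/12 = 9.840×10^5 mm⁴
I = 9.840×10^5 mm⁴ = 9.840×10^-7 m⁴
Effective length L_e = K·L = 1 × 6.06 = 6.060 m
P_cr = π²EI / L_e² = π² × 106×10⁹ × 9.840×10^-7 / 6.060² = 2.803×10^4 N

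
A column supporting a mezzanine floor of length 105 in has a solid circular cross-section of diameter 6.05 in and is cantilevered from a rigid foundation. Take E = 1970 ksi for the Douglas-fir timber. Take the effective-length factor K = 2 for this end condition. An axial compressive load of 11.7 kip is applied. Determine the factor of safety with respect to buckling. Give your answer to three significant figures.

I = πd⁴/64 = π×6.05⁴/64 = 65.76 in⁴
Effective length L_e = K·L = 2 × 105 = 210.0 in
P_cr = π²EI / L_e² = π² × 1970×10³ × 65.76 / 210.0² = 2.899×10^4 lb
Factor of safety n = P_cr / P = 28.995 / 11.7 = 2.48

n ≈ 2.48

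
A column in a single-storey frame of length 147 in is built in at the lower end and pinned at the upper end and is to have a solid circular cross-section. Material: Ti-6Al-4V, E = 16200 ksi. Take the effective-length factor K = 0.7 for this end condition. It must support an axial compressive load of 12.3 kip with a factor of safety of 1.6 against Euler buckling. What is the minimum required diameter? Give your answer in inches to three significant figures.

Required P_cr = n·P = 1.6 × 12.3 = 19.68 kip
L_e = K·L = 0.7 × 147 = 102.9 in
Required I = P_cr·L_e²/(π²E) = 1.968×10^4 × 102.9² / (π² × 1.62×10^7) = 1.303 in⁴
Solid circle: I = πd⁴/64  ⇒  d = (64I/π)^(1/4) = (64×1.303/π)^(1/4) = 2.27 in

d ≈ 2.27 in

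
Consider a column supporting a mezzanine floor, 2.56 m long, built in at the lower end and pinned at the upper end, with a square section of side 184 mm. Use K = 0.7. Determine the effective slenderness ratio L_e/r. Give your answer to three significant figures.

λ ≈ 33.7

For a square r = a/√12 = 184/√12 = 53.12 mm
L_e = K·L = 0.7 × 2.56 m = 1.792 m = 1792.0 mm
λ = L_e / r_min = 1792.0 / 53.12 = 33.7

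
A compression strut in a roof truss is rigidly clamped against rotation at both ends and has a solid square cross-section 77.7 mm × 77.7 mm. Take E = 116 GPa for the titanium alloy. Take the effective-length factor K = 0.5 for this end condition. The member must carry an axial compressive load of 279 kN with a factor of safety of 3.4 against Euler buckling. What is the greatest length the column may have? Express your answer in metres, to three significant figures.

I = a⁴/12 = 77.7⁴/12 = 3.037×10^6 mm⁴
I = 3.037×10^-6 m⁴
Required critical load P_cr = n·P = 3.4 × 279 = 948.6 kN = 9.486×10^5 N
From P_cr = π²EI/(K·L)²:  L = (1/K)·√(π²EI/P_cr) = (1/0.5)·√(π²×1.16×10^11×3.037×10^-6/9.486×10^5)
L = 3.83 m

L_max ≈ 3.83 m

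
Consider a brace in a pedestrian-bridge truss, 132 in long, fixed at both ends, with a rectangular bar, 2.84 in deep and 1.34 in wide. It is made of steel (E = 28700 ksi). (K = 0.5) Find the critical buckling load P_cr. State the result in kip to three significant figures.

Buckling occurs about the weak axis: I_min = h·b³/12 with b = 1.34 in (the shorter side).
I_min = 2.84×1.34³/12 = 0.5694 in⁴
Effective length L_e = K·L = 0.5 × 132 = 66.00 in
P_cr = π²EI / L_e² = π² × 28700×10³ × 0.5694 / 66.00² = 3.703×10^4 lb

P_cr ≈ 37.0 kip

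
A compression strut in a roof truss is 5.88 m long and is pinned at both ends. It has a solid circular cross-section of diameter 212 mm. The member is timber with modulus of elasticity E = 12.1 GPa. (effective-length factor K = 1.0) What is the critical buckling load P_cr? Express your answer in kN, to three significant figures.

P_cr ≈ 342 kN

I = πd⁴/64 = π×212⁴/64 = 9.915×10^7 mm⁴
I = 9.915×10^7 mm⁴ = 9.915×10^-5 m⁴
Effective length L_e = K·L = 1 × 5.88 = 5.880 m
P_cr = π²EI / L_e² = π² × 12.1×10⁹ × 9.915×10^-5 / 5.880² = 3.425×10^5 N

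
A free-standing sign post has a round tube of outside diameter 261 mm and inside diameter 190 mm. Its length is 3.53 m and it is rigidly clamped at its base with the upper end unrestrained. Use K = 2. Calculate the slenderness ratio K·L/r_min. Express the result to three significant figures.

d_o = 261 mm, d_i = 190 mm
I = π(d_o⁴ − d_i⁴)/64 = π(261⁴ − 190.0⁴)/64 = 1.638×10^8 mm⁴
A = 2.515×10^4 mm²;  r_min = √(I/A) = √(1.638×10^8/2.515×10^4) = 80.71 mm
L_e = K·L = 2 × 3.53 m = 7.060 m = 7060.0 mm
λ = L_e / r_min = 7060.0 / 80.71 = 87.5

λ ≈ 87.5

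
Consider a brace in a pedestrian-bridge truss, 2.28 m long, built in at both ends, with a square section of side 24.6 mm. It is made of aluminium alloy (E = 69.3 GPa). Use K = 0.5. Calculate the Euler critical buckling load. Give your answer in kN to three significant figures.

I = a⁴/12 = 24.6⁴/12 = 3.052×10^4 mm⁴
I = 3.052×10^4 mm⁴ = 3.052×10^-8 m⁴
Effective length L_e = K·L = 0.5 × 2.28 = 1.140 m
P_cr = π²EI / L_e² = π² × 69.3×10⁹ × 3.052×10^-8 / 1.140² = 1.606×10^4 N

P_cr ≈ 16.1 kN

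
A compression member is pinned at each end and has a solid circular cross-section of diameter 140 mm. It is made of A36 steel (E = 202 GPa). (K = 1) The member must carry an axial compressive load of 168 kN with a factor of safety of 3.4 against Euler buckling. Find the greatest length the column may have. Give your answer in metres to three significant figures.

L_max ≈ 8.11 m

I = πd⁴/64 = π×140⁴/64 = 1.886×10^7 mm⁴
I = 1.886×10^-5 m⁴
Required critical load P_cr = n·P = 3.4 × 168 = 571.2 kN = 5.712×10^5 N
From P_cr = π²EI/(K·L)²:  L = (1/K)·√(π²EI/P_cr) = (1/1)·√(π²×2.02×10^11×1.886×10^-5/5.712×10^5)
L = 8.11 m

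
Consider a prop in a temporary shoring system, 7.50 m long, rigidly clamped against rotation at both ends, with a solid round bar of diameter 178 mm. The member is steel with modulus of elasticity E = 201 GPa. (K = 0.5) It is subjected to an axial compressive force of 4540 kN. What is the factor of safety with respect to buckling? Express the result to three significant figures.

n ≈ 1.53

I = πd⁴/64 = π×178⁴/64 = 4.928×10^7 mm⁴
I = 4.928×10^7 mm⁴ = 4.928×10^-5 m⁴
Effective length L_e = K·L = 0.5 × 7.50 = 3.750 m
P_cr = π²EI / L_e² = π² × 201×10⁹ × 4.928×10^-5 / 3.750² = 6.952×10^6 N
Factor of safety n = P_cr / P = 6951.6 / 4540 = 1.53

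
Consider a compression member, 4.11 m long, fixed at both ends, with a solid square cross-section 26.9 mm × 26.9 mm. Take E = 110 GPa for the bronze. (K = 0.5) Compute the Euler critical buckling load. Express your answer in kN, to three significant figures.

I = a⁴/12 = 26.9⁴/12 = 4.363×10^4 mm⁴
I = 4.363×10^4 mm⁴ = 4.363×10^-8 m⁴
Effective length L_e = K·L = 0.5 × 4.11 = 2.055 m
P_cr = π²EI / L_e² = π² × 110×10⁹ × 4.363×10^-8 / 2.055² = 1.122×10^4 N

P_cr ≈ 11.2 kN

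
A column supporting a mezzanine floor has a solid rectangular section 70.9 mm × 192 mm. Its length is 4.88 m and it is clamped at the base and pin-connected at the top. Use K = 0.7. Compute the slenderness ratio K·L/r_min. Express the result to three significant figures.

λ ≈ 167

For a rectangle r_min = b/√12 = 70.9/√12 = 20.47 mm
L_e = K·L = 0.7 × 4.88 m = 3.416 m = 3416.0 mm
λ = L_e / r_min = 3416.0 / 20.47 = 167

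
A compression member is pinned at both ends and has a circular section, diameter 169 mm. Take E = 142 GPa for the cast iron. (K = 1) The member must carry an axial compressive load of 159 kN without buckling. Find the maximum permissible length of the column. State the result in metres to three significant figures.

I = πd⁴/64 = π×169⁴/64 = 4.004×10^7 mm⁴
I = 4.004×10^-5 m⁴
At the buckling limit P_cr = P = 1.590×10^5 N
From P_cr = π²EI/(K·L)²:  L = (1/K)·√(π²EI/P_cr) = (1/1)·√(π²×1.42×10^11×4.004×10^-5/1.590×10^5)
L = 18.8 m

L_max ≈ 18.8 m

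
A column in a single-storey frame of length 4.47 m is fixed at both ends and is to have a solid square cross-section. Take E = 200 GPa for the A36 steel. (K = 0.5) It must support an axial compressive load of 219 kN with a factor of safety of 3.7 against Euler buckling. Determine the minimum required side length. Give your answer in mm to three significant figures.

Required P_cr = n·P = 3.7 × 219 = 810.3 kN
L_e = K·L = 0.5 × 4.47 = 2.235 m
Required I = P_cr·L_e²/(π²E) = 8.103×10^5 × 2.235² / (π² × 2.00×10^11) = 2.051×10^-6 m⁴
I_req = 2.051×10^6 mm⁴
Solid square: I = a⁴/12  ⇒  a = (12I)^(1/4) = (12×2.051×10^6)^(1/4) = 70.4 mm

a ≈ 70.4 mm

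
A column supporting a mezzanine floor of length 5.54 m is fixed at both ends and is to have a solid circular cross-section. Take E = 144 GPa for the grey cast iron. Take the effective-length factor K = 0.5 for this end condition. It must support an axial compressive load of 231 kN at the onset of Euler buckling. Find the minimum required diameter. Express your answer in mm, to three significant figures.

d ≈ 71.0 mm

L_e = K·L = 0.5 × 5.54 = 2.770 m
Required I = P_cr·L_e²/(π²E) = 2.310×10^5 × 2.770² / (π² × 1.44×10^11) = 1.247×10^-6 m⁴
I_req = 1.247×10^6 mm⁴
Solid circle: I = πd⁴/64  ⇒  d = (64I/π)^(1/4) = (64×1.247×10^6/π)^(1/4) = 71.0 mm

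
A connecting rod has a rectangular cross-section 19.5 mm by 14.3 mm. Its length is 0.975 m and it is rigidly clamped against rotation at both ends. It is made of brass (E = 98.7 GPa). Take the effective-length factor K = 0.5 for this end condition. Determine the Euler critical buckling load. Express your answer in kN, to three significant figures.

Buckling occurs about the weak axis: I_min = h·b³/12 with b = 14.3 mm (the shorter side).
I_min = 19.5×14.3³/12 = 4.752×10^3 mm⁴
I = 4.752×10^3 mm⁴ = 4.752×10^-9 m⁴
Effective length L_e = K·L = 0.5 × 0.975 = 0.4875 m
P_cr = π²EI / L_e² = π² × 98.7×10⁹ × 4.752×10^-9 / 0.4875² = 1.948×10^4 N

P_cr ≈ 19.5 kN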